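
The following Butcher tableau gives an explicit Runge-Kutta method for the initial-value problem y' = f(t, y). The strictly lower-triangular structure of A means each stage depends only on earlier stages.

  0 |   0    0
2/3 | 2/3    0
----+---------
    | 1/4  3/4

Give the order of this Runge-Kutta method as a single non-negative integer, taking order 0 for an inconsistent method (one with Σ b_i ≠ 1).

2

b = (1/4, 3/4)
c = (0, 2/3)
Σ b_i: 1/4·1 + 3/4·1 = 1 ✓
b·c: 3/4·2/3 = 1/2 ✓; 2 stages ⇒ order 2.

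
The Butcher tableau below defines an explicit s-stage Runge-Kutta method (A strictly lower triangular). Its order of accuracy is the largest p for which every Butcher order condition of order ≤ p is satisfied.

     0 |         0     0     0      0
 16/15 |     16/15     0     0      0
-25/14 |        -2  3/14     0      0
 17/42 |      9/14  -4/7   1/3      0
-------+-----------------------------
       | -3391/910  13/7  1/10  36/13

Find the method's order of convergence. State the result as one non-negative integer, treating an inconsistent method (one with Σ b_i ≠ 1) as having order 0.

1

b = (-3391/910, 13/7, 1/10, 36/13)
c = (0, 16/15, -25/14, 17/42)
Ac = (0, 0, 8/35, -253/210)
Σ b_i: (-3391/910)·1 + 13/7·1 + 1/10·1 + 36/13·1 = 1 ✓
b·c: 13/7·16/15 + 1/10·(-25/14) + 36/13·17/42 = 15961/5460 ≠ 1/2 ⇒ order 1.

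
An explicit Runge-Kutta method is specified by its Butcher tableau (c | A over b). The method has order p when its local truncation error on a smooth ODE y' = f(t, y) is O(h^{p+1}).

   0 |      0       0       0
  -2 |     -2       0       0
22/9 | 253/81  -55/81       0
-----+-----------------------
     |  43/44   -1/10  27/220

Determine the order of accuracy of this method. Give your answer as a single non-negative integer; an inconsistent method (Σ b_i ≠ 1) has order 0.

b = (43/44, -1/10, 27/220)
c = (0, -2, 22/9)
Ac = (0, 0, 110/81)
Σ b_i: 43/44·1 + (-1/10)·1 + 27/220·1 = 1 ✓
b·c: (-1/10)·(-2) + 27/220·22/9 = 1/2 ✓
b·c²: (-1/10)·4 + 27/220·484/81 = 1/3 ✓
b·Ac: 27/220·110/81 = 1/6 ✓; 3 stages ⇒ order 3.

3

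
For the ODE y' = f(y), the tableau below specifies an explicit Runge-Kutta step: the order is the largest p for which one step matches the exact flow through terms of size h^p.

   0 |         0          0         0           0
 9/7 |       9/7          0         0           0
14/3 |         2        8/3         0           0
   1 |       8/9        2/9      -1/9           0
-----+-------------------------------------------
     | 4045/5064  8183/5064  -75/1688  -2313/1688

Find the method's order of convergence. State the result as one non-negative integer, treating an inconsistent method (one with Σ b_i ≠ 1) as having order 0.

b = (4045/5064, 8183/5064, -75/1688, -2313/1688)
c = (0, 9/7, 14/3, 1)
Ac = (0, 0, 24/7, -44/189)
Σ b_i: 4045/5064·1 + 8183/5064·1 + (-75/1688)·1 + (-2313/1688)·1 = 1 ✓
b·c: 8183/5064·9/7 + (-75/1688)·14/3 + (-2313/1688)·1 = 1/2 ✓
b·c²: 8183/5064·81/49 + (-75/1688)·196/9 + (-2313/1688)·1 = 1/3 ✓
b·Ac: (-75/1688)·24/7 + (-2313/1688)·(-44/189) = 1/6 ✓
b·c³: 8183/5064·729/343 + (-75/1688)·2744/27 + (-2313/1688)·1 = -130345/53172 ≠ 1/4 ⇒ order 3.
b·(c∘Ac): (-75/1688)·16 + (-2313/1688)·(-44/189) = -3473/8862 ≠ 1/8
b·Ac²: (-75/1688)·216/49 + (-2313/1688)·(-8146/3969) = 139123/53172 ≠ 1/12
b·A²c: (-2313/1688)·(-8/21) = 771/1477 ≠ 1/24

3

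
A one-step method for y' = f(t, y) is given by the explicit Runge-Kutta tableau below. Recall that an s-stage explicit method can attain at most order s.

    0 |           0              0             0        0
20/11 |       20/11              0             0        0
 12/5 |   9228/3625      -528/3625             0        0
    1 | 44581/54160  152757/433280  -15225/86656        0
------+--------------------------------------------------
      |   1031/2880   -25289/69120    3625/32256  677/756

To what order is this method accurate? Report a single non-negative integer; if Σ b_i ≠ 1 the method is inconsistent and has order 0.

4

b = (1031/2880, -25289/69120, 3625/32256, 677/756)
c = (0, 20/11, 12/5, 1)
Ac = (0, 0, -192/725, 297/1354)
Σ b_i: 1031/2880·1 + (-25289/69120)·1 + 3625/32256·1 + 677/756·1 = 1 ✓
b·c: (-25289/69120)·20/11 + 3625/32256·12/5 + 677/756·1 = 1/2 ✓
b·c²: (-25289/69120)·400/121 + 3625/32256·144/25 + 677/756·1 = 1/3 ✓
b·Ac: 3625/32256·(-192/725) + 677/756·297/1354 = 1/6 ✓
b·c³: (-25289/69120)·8000/1331 + 3625/32256·1728/125 + 677/756·1 = 1/4 ✓
b·(c∘Ac): 3625/32256·(-2304/3625) + 677/756·297/1354 = 1/8 ✓
b·Ac²: 3625/32256·(-768/1595) + 677/756·1143/7447 = 1/12 ✓
b·A²c: 677/756·63/1354 = 1/24 ✓; 4 stages ⇒ order 4.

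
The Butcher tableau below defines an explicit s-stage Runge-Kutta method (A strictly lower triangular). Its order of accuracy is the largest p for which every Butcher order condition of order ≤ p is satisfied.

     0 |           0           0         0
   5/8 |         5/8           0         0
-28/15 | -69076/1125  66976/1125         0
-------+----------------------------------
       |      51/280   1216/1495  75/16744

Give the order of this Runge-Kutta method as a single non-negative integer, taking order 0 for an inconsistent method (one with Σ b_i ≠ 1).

3

b = (51/280, 1216/1495, 75/16744)
c = (0, 5/8, -28/15)
Ac = (0, 0, 8372/225)
Σ b_i: 51/280·1 + 1216/1495·1 + 75/16744·1 = 1 ✓
b·c: 1216/1495·5/8 + 75/16744·(-28/15) = 1/2 ✓
b·c²: 1216/1495·25/64 + 75/16744·784/225 = 1/3 ✓
b·Ac: 75/16744·8372/225 = 1/6 ✓; 3 stages ⇒ order 3.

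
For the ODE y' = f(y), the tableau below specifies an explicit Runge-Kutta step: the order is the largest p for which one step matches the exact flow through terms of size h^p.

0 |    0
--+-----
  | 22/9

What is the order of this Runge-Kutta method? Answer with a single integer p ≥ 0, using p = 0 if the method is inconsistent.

0

b = (22/9)
c = (0)
Σ b_i: 22/9·1 = 22/9 ≠ 1 ⇒ order 0.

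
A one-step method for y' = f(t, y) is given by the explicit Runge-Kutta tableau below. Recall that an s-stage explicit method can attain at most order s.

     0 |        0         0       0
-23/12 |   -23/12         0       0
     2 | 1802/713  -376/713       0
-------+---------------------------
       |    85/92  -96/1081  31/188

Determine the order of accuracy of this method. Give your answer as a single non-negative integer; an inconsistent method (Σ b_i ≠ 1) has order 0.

3

b = (85/92, -96/1081, 31/188)
c = (0, -23/12, 2)
Ac = (0, 0, 94/93)
Σ b_i: 85/92·1 + (-96/1081)·1 + 31/188·1 = 1 ✓
b·c: (-96/1081)·(-23/12) + 31/188·2 = 1/2 ✓
b·c²: (-96/1081)·529/144 + 31/188·4 = 1/3 ✓
b·Ac: 31/188·94/93 = 1/6 ✓; 3 stages ⇒ order 3.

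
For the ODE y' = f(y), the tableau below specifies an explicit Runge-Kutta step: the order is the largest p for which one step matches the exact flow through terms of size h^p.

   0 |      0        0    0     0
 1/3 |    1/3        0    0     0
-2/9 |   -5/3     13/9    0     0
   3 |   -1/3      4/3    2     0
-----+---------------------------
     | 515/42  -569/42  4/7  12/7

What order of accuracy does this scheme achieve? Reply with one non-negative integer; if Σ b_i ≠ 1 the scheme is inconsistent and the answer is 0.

2

b = (515/42, -569/42, 4/7, 12/7)
c = (0, 1/3, -2/9, 3)
Ac = (0, 0, 13/27, 0)
Σ b_i: 515/42·1 + (-569/42)·1 + 4/7·1 + 12/7·1 = 1 ✓
b·c: (-569/42)·1/3 + 4/7·(-2/9) + 12/7·3 = 1/2 ✓
b·c²: (-569/42)·1/9 + 4/7·4/81 + 12/7·9 = 15821/1134 ≠ 1/3 ⇒ order 2.
b·Ac: 4/7·13/27 = 52/189 ≠ 1/6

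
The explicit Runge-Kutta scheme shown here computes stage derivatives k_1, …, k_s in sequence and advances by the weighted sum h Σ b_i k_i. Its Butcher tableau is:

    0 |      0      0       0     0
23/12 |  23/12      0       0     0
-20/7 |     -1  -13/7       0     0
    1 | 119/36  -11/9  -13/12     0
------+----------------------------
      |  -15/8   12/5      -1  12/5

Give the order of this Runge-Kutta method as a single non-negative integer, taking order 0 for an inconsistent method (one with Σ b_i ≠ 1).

0

b = (-15/8, 12/5, -1, 12/5)
c = (0, 23/12, -20/7, 1)
Ac = (0, 0, -299/84, 569/756)
Σ b_i: (-15/8)·1 + 12/5·1 + (-1)·1 + 12/5·1 = 77/40 ≠ 1 ⇒ order 0.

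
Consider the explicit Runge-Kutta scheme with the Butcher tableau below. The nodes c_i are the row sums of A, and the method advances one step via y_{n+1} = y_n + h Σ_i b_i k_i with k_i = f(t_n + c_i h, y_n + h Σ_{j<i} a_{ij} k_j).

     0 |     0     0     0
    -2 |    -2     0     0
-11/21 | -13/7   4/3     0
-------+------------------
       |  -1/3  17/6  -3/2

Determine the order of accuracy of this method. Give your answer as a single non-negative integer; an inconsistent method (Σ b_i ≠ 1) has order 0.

1

b = (-1/3, 17/6, -3/2)
c = (0, -2, -11/21)
Ac = (0, 0, -8/3)
Σ b_i: (-1/3)·1 + 17/6·1 + (-3/2)·1 = 1 ✓
b·c: 17/6·(-2) + (-3/2)·(-11/21) = -205/42 ≠ 1/2 ⇒ order 1.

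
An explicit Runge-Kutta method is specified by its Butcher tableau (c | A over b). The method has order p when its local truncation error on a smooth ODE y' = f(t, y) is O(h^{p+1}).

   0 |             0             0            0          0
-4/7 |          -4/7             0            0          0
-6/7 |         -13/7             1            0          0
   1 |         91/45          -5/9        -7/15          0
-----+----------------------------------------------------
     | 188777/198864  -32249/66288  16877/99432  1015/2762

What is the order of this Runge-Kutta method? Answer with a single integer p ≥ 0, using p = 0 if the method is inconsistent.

b = (188777/198864, -32249/66288, 16877/99432, 1015/2762)
c = (0, -4/7, -6/7, 1)
Ac = (0, 0, -4/7, 226/315)
Σ b_i: 188777/198864·1 + (-32249/66288)·1 + 16877/99432·1 + 1015/2762·1 = 1 ✓
b·c: (-32249/66288)·(-4/7) + 16877/99432·(-6/7) + 1015/2762·1 = 1/2 ✓
b·c²: (-32249/66288)·16/49 + 16877/99432·36/49 + 1015/2762·1 = 1/3 ✓
b·Ac: 16877/99432·(-4/7) + 1015/2762·226/315 = 1/6 ✓
b·c³: (-32249/66288)·(-64/343) + 16877/99432·(-216/343) + 1015/2762·1 = 142663/406014 ≠ 1/4 ⇒ order 3.
b·(c∘Ac): 16877/99432·24/49 + 1015/2762·226/315 = 30172/87003 ≠ 1/8
b·Ac²: 16877/99432·16/49 + 1015/2762·(-1156/2205) = -3980/29001 ≠ 1/12
b·A²c: 1015/2762·4/15 = 406/4143 ≠ 1/24

3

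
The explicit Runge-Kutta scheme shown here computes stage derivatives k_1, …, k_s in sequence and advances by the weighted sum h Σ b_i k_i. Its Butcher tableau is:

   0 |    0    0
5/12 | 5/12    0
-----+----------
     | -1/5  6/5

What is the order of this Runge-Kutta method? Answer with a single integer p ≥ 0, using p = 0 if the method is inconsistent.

2

b = (-1/5, 6/5)
c = (0, 5/12)
Σ b_i: (-1/5)·1 + 6/5·1 = 1 ✓
b·c: 6/5·5/12 = 1/2 ✓; 2 stages ⇒ order 2.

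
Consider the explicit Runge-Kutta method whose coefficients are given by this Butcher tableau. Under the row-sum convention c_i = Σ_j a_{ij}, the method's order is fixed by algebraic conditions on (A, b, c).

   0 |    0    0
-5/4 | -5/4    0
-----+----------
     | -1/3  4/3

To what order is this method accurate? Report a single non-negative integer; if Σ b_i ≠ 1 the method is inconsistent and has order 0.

1

b = (-1/3, 4/3)
c = (0, -5/4)
Σ b_i: (-1/3)·1 + 4/3·1 = 1 ✓
b·c: 4/3·(-5/4) = -5/3 ≠ 1/2 ⇒ order 1.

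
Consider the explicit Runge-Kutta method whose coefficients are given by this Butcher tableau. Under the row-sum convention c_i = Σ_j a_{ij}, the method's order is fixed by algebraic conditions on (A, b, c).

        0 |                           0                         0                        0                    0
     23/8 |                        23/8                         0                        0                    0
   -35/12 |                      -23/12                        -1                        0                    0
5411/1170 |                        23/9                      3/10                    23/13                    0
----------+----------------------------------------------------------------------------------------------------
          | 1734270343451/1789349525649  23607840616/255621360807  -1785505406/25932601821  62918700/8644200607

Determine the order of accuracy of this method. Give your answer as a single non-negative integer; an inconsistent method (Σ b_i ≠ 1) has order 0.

b = (1734270343451/1789349525649, 23607840616/255621360807, -1785505406/25932601821, 62918700/8644200607)
c = (0, 23/8, -35/12, 5411/1170)
Ac = (0, 0, -23/8, -13409/3120)
Σ b_i: 1734270343451/1789349525649·1 + 23607840616/255621360807·1 + (-1785505406/25932601821)·1 + 62918700/8644200607·1 = 1 ✓
b·c: 23607840616/255621360807·23/8 + (-1785505406/25932601821)·(-35/12) + 62918700/8644200607·5411/1170 = 1/2 ✓
b·c²: 23607840616/255621360807·529/64 + (-1785505406/25932601821)·1225/144 + 62918700/8644200607·29278921/1368900 = 1/3 ✓
b·Ac: (-1785505406/25932601821)·(-23/8) + 62918700/8644200607·(-13409/3120) = 1/6 ✓
b·c³: 23607840616/255621360807·12167/512 + (-1785505406/25932601821)·(-42875/1728) + 62918700/8644200607·158428241531/1601613000 = 5771024214688961/1248321358514880 ≠ 1/4 ⇒ order 3.
b·(c∘Ac): (-1785505406/25932601821)·805/96 + 62918700/8644200607·(-72556099/3650400) = -5582299153/7731458928 ≠ 1/8
b·Ac²: (-1785505406/25932601821)·(-529/64) + 62918700/8644200607·1312679/74880 = 598502517/859050992 ≠ 1/12
b·A²c: 62918700/8644200607·(-529/104) = -27829425/751669618 ≠ 1/24

3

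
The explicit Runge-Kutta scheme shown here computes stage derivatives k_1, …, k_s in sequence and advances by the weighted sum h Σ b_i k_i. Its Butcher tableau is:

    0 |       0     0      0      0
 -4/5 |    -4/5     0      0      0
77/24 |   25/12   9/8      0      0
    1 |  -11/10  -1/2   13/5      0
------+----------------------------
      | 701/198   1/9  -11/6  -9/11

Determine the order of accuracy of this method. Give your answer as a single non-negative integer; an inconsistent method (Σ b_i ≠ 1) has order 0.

1

b = (701/198, 1/9, -11/6, -9/11)
c = (0, -4/5, 77/24, 1)
Ac = (0, 0, -9/10, 1049/120)
Σ b_i: 701/198·1 + 1/9·1 + (-11/6)·1 + (-9/11)·1 = 1 ✓
b·c: 1/9·(-4/5) + (-11/6)·77/24 + (-9/11)·1 = -17923/2640 ≠ 1/2 ⇒ order 1.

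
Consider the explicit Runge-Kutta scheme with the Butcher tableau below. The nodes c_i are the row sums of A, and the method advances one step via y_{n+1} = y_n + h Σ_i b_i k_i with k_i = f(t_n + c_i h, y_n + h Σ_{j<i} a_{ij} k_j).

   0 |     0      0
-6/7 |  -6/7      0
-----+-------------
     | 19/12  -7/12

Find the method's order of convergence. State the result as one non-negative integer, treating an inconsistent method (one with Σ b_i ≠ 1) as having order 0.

2

b = (19/12, -7/12)
c = (0, -6/7)
Σ b_i: 19/12·1 + (-7/12)·1 = 1 ✓
b·c: (-7/12)·(-6/7) = 1/2 ✓; 2 stages ⇒ order 2.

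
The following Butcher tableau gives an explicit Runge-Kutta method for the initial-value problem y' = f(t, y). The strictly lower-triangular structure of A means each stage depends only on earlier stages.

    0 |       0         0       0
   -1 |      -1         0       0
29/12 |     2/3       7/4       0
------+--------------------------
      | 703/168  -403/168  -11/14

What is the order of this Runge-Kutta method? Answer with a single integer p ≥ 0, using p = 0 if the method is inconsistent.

2

b = (703/168, -403/168, -11/14)
c = (0, -1, 29/12)
Ac = (0, 0, -7/4)
Σ b_i: 703/168·1 + (-403/168)·1 + (-11/14)·1 = 1 ✓
b·c: (-403/168)·(-1) + (-11/14)·29/12 = 1/2 ✓
b·c²: (-403/168)·1 + (-11/14)·841/144 = -14087/2016 ≠ 1/3 ⇒ order 2.
b·Ac: (-11/14)·(-7/4) = 11/8 ≠ 1/6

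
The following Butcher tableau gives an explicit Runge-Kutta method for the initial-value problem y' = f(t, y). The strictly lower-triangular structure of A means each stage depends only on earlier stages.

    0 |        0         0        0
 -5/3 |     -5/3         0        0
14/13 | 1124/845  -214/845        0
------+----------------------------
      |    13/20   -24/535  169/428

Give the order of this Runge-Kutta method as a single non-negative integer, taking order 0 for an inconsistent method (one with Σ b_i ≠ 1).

b = (13/20, -24/535, 169/428)
c = (0, -5/3, 14/13)
Ac = (0, 0, 214/507)
Σ b_i: 13/20·1 + (-24/535)·1 + 169/428·1 = 1 ✓
b·c: (-24/535)·(-5/3) + 169/428·14/13 = 1/2 ✓
b·c²: (-24/535)·25/9 + 169/428·196/169 = 1/3 ✓
b·Ac: 169/428·214/507 = 1/6 ✓; 3 stages ⇒ order 3.

3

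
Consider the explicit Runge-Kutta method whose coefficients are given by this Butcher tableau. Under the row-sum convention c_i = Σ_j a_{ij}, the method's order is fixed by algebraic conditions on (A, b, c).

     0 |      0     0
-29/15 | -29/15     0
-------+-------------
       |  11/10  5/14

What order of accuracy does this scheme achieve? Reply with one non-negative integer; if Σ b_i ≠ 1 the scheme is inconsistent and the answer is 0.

b = (11/10, 5/14)
c = (0, -29/15)
Σ b_i: 11/10·1 + 5/14·1 = 51/35 ≠ 1 ⇒ order 0.

0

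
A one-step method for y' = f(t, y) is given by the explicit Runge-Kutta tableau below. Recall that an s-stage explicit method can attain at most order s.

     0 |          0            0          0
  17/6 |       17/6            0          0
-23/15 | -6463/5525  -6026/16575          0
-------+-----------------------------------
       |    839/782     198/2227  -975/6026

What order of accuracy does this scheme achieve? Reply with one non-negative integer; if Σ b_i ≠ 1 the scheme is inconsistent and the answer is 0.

b = (839/782, 198/2227, -975/6026)
c = (0, 17/6, -23/15)
Ac = (0, 0, -3013/2925)
Σ b_i: 839/782·1 + 198/2227·1 + (-975/6026)·1 = 1 ✓
b·c: 198/2227·17/6 + (-975/6026)·(-23/15) = 1/2 ✓
b·c²: 198/2227·289/36 + (-975/6026)·529/225 = 1/3 ✓
b·Ac: (-975/6026)·(-3013/2925) = 1/6 ✓; 3 stages ⇒ order 3.

3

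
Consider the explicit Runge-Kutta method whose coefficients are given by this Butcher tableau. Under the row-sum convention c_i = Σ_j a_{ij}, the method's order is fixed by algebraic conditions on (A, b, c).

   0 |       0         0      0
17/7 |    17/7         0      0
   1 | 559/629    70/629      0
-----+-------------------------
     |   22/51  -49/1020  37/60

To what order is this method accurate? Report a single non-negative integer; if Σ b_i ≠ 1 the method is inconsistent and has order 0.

3

b = (22/51, -49/1020, 37/60)
c = (0, 17/7, 1)
Ac = (0, 0, 10/37)
Σ b_i: 22/51·1 + (-49/1020)·1 + 37/60·1 = 1 ✓
b·c: (-49/1020)·17/7 + 37/60·1 = 1/2 ✓
b·c²: (-49/1020)·289/49 + 37/60·1 = 1/3 ✓
b·Ac: 37/60·10/37 = 1/6 ✓; 3 stages ⇒ order 3.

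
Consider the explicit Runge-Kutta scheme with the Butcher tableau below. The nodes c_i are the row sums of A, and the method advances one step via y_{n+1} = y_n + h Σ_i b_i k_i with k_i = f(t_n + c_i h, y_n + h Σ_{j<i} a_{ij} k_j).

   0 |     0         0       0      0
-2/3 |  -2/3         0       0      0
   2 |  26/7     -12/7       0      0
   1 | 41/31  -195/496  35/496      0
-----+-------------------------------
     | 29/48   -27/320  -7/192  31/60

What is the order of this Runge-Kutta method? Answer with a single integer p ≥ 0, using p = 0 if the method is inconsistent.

4

b = (29/48, -27/320, -7/192, 31/60)
c = (0, -2/3, 2, 1)
Ac = (0, 0, 8/7, 25/62)
Σ b_i: 29/48·1 + (-27/320)·1 + (-7/192)·1 + 31/60·1 = 1 ✓
b·c: (-27/320)·(-2/3) + (-7/192)·2 + 31/60·1 = 1/2 ✓
b·c²: (-27/320)·4/9 + (-7/192)·4 + 31/60·1 = 1/3 ✓
b·Ac: (-7/192)·8/7 + 31/60·25/62 = 1/6 ✓
b·c³: (-27/320)·(-8/27) + (-7/192)·8 + 31/60·1 = 1/4 ✓
b·(c∘Ac): (-7/192)·16/7 + 31/60·25/62 = 1/8 ✓
b·Ac²: (-7/192)·(-16/21) + 31/60·10/93 = 1/12 ✓
b·A²c: 31/60·5/62 = 1/24 ✓; 4 stages ⇒ order 4.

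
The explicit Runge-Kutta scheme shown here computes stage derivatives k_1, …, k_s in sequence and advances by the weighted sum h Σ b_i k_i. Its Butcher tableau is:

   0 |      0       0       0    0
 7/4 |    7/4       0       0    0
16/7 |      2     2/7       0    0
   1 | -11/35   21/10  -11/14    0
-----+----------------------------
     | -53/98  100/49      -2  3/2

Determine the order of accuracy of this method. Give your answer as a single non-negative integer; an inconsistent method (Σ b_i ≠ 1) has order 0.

2

b = (-53/98, 100/49, -2, 3/2)
c = (0, 7/4, 16/7, 1)
Ac = (0, 0, 1/2, 3683/1960)
Σ b_i: (-53/98)·1 + 100/49·1 + (-2)·1 + 3/2·1 = 1 ✓
b·c: 100/49·7/4 + (-2)·16/7 + 3/2·1 = 1/2 ✓
b·c²: 100/49·49/16 + (-2)·256/49 + 3/2·1 = -529/196 ≠ 1/3 ⇒ order 2.
b·Ac: (-2)·1/2 + 3/2·3683/1960 = 7129/3920 ≠ 1/6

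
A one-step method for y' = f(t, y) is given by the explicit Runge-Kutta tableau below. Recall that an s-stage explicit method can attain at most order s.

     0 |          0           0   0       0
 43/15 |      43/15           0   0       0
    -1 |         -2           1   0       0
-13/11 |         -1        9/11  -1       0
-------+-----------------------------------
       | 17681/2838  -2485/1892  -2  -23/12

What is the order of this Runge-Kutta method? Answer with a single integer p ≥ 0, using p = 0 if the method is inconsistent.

2

b = (17681/2838, -2485/1892, -2, -23/12)
c = (0, 43/15, -1, -13/11)
Ac = (0, 0, 43/15, 184/55)
Σ b_i: 17681/2838·1 + (-2485/1892)·1 + (-2)·1 + (-23/12)·1 = 1 ✓
b·c: (-2485/1892)·43/15 + (-2)·(-1) + (-23/12)·(-13/11) = 1/2 ✓
b·c²: (-2485/1892)·1849/225 + (-2)·1 + (-23/12)·169/121 = -168473/10890 ≠ 1/3 ⇒ order 2.
b·Ac: (-2)·43/15 + (-23/12)·184/55 = -668/55 ≠ 1/6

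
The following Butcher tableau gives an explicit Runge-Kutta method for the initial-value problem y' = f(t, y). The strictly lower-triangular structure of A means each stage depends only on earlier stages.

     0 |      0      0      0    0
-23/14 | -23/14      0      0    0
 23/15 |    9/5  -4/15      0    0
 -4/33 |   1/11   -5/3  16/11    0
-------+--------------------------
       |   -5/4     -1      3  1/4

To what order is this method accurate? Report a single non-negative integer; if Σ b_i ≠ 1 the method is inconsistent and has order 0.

b = (-5/4, -1, 3, 1/4)
c = (0, -23/14, 23/15, -4/33)
Ac = (0, 0, 46/105, 11477/2310)
Σ b_i: (-5/4)·1 + (-1)·1 + 3·1 + 1/4·1 = 1 ✓
b·c: (-1)·(-23/14) + 3·23/15 + 1/4·(-4/33) = 14351/2310 ≠ 1/2 ⇒ order 1.

1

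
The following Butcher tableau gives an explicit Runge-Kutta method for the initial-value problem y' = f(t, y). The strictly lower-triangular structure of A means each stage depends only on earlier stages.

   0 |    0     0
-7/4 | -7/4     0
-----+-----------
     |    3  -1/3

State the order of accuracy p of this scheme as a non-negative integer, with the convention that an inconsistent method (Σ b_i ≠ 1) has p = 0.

0

b = (3, -1/3)
c = (0, -7/4)
Σ b_i: 3·1 + (-1/3)·1 = 8/3 ≠ 1 ⇒ order 0.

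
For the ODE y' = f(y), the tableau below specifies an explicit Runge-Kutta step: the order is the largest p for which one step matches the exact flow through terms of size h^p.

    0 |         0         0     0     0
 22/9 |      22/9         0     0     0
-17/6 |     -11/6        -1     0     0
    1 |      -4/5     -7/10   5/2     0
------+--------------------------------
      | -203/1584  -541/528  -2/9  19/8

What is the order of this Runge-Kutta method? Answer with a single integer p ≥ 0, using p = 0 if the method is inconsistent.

b = (-203/1584, -541/528, -2/9, 19/8)
c = (0, 22/9, -17/6, 1)
Ac = (0, 0, -22/9, -1583/180)
Σ b_i: (-203/1584)·1 + (-541/528)·1 + (-2/9)·1 + 19/8·1 = 1 ✓
b·c: (-541/528)·22/9 + (-2/9)·(-17/6) + 19/8·1 = 1/2 ✓
b·c²: (-541/528)·484/81 + (-2/9)·289/36 + 19/8·1 = -10753/1944 ≠ 1/3 ⇒ order 2.
b·Ac: (-2/9)·(-22/9) + 19/8·(-1583/180) = -263653/12960 ≠ 1/6

2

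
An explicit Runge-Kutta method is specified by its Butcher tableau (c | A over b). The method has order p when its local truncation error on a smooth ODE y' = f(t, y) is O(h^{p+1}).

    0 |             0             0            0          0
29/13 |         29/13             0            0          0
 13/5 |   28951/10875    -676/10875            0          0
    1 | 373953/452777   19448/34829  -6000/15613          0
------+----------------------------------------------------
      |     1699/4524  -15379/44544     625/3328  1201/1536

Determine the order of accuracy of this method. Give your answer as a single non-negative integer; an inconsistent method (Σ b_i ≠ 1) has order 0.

b = (1699/4524, -15379/44544, 625/3328, 1201/1536)
c = (0, 29/13, 13/5, 1)
Ac = (0, 0, -52/375, 296/1201)
Σ b_i: 1699/4524·1 + (-15379/44544)·1 + 625/3328·1 + 1201/1536·1 = 1 ✓
b·c: (-15379/44544)·29/13 + 625/3328·13/5 + 1201/1536·1 = 1/2 ✓
b·c²: (-15379/44544)·841/169 + 625/3328·169/25 + 1201/1536·1 = 1/3 ✓
b·Ac: 625/3328·(-52/375) + 1201/1536·296/1201 = 1/6 ✓
b·c³: (-15379/44544)·24389/2197 + 625/3328·2197/125 + 1201/1536·1 = 1/4 ✓
b·(c∘Ac): 625/3328·(-676/1875) + 1201/1536·296/1201 = 1/8 ✓
b·Ac²: 625/3328·(-116/375) + 1201/1536·2824/15613 = 1/12 ✓
b·A²c: 1201/1536·64/1201 = 1/24 ✓; 4 stages ⇒ order 4.

4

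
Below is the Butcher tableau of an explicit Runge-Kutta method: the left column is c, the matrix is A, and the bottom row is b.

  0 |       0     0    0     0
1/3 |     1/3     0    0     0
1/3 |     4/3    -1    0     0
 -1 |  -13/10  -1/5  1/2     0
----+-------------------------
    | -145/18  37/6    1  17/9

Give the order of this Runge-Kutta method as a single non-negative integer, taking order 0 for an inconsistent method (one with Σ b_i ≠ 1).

b = (-145/18, 37/6, 1, 17/9)
c = (0, 1/3, 1/3, -1)
Ac = (0, 0, -1/3, 1/10)
Σ b_i: (-145/18)·1 + 37/6·1 + 1·1 + 17/9·1 = 1 ✓
b·c: 37/6·1/3 + 1·1/3 + 17/9·(-1) = 1/2 ✓
b·c²: 37/6·1/9 + 1·1/9 + 17/9·1 = 145/54 ≠ 1/3 ⇒ order 2.
b·Ac: 1·(-1/3) + 17/9·1/10 = -13/90 ≠ 1/6

2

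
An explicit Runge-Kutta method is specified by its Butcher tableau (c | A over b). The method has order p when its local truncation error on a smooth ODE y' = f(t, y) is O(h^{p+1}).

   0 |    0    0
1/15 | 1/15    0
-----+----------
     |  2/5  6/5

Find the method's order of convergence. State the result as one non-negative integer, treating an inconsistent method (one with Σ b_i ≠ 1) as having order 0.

b = (2/5, 6/5)
c = (0, 1/15)
Σ b_i: 2/5·1 + 6/5·1 = 8/5 ≠ 1 ⇒ order 0.

0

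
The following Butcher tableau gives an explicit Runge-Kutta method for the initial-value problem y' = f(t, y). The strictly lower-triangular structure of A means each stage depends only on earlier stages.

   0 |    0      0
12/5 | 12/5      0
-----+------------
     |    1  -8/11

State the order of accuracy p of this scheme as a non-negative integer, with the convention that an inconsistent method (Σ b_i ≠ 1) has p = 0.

0

b = (1, -8/11)
c = (0, 12/5)
Σ b_i: 1·1 + (-8/11)·1 = 3/11 ≠ 1 ⇒ order 0.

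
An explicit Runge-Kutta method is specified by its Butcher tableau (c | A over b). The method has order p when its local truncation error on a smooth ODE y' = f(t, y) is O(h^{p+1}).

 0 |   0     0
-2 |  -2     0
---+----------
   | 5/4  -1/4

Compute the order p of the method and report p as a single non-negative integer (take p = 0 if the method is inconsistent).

2

b = (5/4, -1/4)
c = (0, -2)
Σ b_i: 5/4·1 + (-1/4)·1 = 1 ✓
b·c: (-1/4)·(-2) = 1/2 ✓; 2 stages ⇒ order 2.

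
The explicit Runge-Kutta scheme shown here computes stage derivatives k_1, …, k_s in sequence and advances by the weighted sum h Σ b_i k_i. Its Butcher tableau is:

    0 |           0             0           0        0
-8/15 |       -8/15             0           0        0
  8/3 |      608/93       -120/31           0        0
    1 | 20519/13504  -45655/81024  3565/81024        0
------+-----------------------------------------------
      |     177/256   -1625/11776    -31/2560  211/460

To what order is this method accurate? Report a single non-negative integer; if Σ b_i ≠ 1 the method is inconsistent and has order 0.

b = (177/256, -1625/11776, -31/2560, 211/460)
c = (0, -8/15, 8/3, 1)
Ac = (0, 0, 64/31, 529/1266)
Σ b_i: 177/256·1 + (-1625/11776)·1 + (-31/2560)·1 + 211/460·1 = 1 ✓
b·c: (-1625/11776)·(-8/15) + (-31/2560)·8/3 + 211/460·1 = 1/2 ✓
b·c²: (-1625/11776)·64/225 + (-31/2560)·64/9 + 211/460·1 = 1/3 ✓
b·Ac: (-31/2560)·64/31 + 211/460·529/1266 = 1/6 ✓
b·c³: (-1625/11776)·(-512/3375) + (-31/2560)·512/27 + 211/460·1 = 1/4 ✓
b·(c∘Ac): (-31/2560)·512/93 + 211/460·529/1266 = 1/8 ✓
b·Ac²: (-31/2560)·(-512/465) + 211/460·161/1055 = 1/12 ✓
b·A²c: 211/460·115/1266 = 1/24 ✓; 4 stages ⇒ order 4.

4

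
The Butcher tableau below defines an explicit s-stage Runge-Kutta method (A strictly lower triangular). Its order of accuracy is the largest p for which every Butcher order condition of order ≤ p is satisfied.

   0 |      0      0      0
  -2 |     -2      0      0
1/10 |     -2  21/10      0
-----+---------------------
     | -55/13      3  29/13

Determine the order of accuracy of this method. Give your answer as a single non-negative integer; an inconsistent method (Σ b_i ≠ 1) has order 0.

1

b = (-55/13, 3, 29/13)
c = (0, -2, 1/10)
Ac = (0, 0, -21/5)
Σ b_i: (-55/13)·1 + 3·1 + 29/13·1 = 1 ✓
b·c: 3·(-2) + 29/13·1/10 = -751/130 ≠ 1/2 ⇒ order 1.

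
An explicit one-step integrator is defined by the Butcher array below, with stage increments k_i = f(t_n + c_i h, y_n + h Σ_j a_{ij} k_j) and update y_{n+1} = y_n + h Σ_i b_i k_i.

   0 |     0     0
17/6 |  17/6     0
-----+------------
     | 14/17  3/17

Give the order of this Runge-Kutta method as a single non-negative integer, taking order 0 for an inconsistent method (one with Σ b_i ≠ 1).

2

b = (14/17, 3/17)
c = (0, 17/6)
Σ b_i: 14/17·1 + 3/17·1 = 1 ✓
b·c: 3/17·17/6 = 1/2 ✓; 2 stages ⇒ order 2.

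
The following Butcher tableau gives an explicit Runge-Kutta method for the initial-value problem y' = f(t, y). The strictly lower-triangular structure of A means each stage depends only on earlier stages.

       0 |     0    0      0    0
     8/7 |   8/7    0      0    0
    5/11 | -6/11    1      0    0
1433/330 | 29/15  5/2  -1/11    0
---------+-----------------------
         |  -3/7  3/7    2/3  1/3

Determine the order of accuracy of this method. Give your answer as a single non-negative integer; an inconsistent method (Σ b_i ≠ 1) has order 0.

1

b = (-3/7, 3/7, 2/3, 1/3)
c = (0, 8/7, 5/11, 1433/330)
Ac = (0, 0, 8/7, 2385/847)
Σ b_i: (-3/7)·1 + 3/7·1 + 2/3·1 + 1/3·1 = 1 ✓
b·c: 3/7·8/7 + 2/3·5/11 + 1/3·1433/330 = 108677/48510 ≠ 1/2 ⇒ order 1.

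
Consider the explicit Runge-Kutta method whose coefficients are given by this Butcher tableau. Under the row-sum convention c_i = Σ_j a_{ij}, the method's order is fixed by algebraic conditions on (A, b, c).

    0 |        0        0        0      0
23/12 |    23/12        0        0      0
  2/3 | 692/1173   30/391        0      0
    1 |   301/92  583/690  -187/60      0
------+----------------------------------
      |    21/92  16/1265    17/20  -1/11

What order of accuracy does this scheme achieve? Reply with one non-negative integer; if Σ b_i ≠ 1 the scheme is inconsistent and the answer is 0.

b = (21/92, 16/1265, 17/20, -1/11)
c = (0, 23/12, 2/3, 1)
Ac = (0, 0, 5/34, -11/24)
Σ b_i: 21/92·1 + 16/1265·1 + 17/20·1 + (-1/11)·1 = 1 ✓
b·c: 16/1265·23/12 + 17/20·2/3 + (-1/11)·1 = 1/2 ✓
b·c²: 16/1265·529/144 + 17/20·4/9 + (-1/11)·1 = 1/3 ✓
b·Ac: 17/20·5/34 + (-1/11)·(-11/24) = 1/6 ✓
b·c³: 16/1265·12167/1728 + 17/20·8/27 + (-1/11)·1 = 1/4 ✓
b·(c∘Ac): 17/20·5/51 + (-1/11)·(-11/24) = 1/8 ✓
b·Ac²: 17/20·115/408 + (-1/11)·55/32 = 1/12 ✓
b·A²c: (-1/11)·(-11/24) = 1/24 ✓; 4 stages ⇒ order 4.

4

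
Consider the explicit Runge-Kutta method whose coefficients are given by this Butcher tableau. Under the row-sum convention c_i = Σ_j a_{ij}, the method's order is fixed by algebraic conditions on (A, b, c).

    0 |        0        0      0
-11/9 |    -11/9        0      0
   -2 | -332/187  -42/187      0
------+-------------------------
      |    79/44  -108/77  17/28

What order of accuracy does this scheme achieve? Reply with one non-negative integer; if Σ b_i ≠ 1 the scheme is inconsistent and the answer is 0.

3

b = (79/44, -108/77, 17/28)
c = (0, -11/9, -2)
Ac = (0, 0, 14/51)
Σ b_i: 79/44·1 + (-108/77)·1 + 17/28·1 = 1 ✓
b·c: (-108/77)·(-11/9) + 17/28·(-2) = 1/2 ✓
b·c²: (-108/77)·121/81 + 17/28·4 = 1/3 ✓
b·Ac: 17/28·14/51 = 1/6 ✓; 3 stages ⇒ order 3.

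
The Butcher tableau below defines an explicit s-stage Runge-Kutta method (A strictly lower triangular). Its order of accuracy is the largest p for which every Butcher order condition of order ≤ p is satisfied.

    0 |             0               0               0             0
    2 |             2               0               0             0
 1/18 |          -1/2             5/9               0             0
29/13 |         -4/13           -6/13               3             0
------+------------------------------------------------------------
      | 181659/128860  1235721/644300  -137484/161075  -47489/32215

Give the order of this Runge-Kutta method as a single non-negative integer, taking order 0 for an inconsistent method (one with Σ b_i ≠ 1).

b = (181659/128860, 1235721/644300, -137484/161075, -47489/32215)
c = (0, 2, 1/18, 29/13)
Ac = (0, 0, 10/9, -59/78)
Σ b_i: 181659/128860·1 + 1235721/644300·1 + (-137484/161075)·1 + (-47489/32215)·1 = 1 ✓
b·c: 1235721/644300·2 + (-137484/161075)·1/18 + (-47489/32215)·29/13 = 1/2 ✓
b·c²: 1235721/644300·4 + (-137484/161075)·1/324 + (-47489/32215)·841/169 = 1/3 ✓
b·Ac: (-137484/161075)·10/9 + (-47489/32215)·(-59/78) = 1/6 ✓
b·c³: 1235721/644300·8 + (-137484/161075)·1/5832 + (-47489/32215)·24389/2197 = -23091539/22614930 ≠ 1/4 ⇒ order 3.
b·(c∘Ac): (-137484/161075)·5/81 + (-47489/32215)·(-1711/1014) = 156869/64430 ≠ 1/8
b·Ac²: (-137484/161075)·20/9 + (-47489/32215)·(-2579/1404) = 564371/695844 ≠ 1/12
b·A²c: (-47489/32215)·10/3 = -94978/19329 ≠ 1/24

3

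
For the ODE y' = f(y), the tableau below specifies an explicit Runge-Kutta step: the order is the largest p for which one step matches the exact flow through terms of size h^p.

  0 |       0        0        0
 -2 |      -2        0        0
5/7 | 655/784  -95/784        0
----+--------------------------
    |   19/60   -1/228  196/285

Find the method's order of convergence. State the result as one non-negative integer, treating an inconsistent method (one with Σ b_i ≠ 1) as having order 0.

3

b = (19/60, -1/228, 196/285)
c = (0, -2, 5/7)
Ac = (0, 0, 95/392)
Σ b_i: 19/60·1 + (-1/228)·1 + 196/285·1 = 1 ✓
b·c: (-1/228)·(-2) + 196/285·5/7 = 1/2 ✓
b·c²: (-1/228)·4 + 196/285·25/49 = 1/3 ✓
b·Ac: 196/285·95/392 = 1/6 ✓; 3 stages ⇒ order 3.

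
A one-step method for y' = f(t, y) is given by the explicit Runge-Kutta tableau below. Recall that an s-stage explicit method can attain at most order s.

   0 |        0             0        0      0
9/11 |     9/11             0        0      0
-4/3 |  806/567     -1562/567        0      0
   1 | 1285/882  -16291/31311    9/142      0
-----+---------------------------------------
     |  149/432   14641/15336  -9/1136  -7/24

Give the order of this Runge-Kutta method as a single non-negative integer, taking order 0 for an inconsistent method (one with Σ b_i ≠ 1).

4

b = (149/432, 14641/15336, -9/1136, -7/24)
c = (0, 9/11, -4/3, 1)
Ac = (0, 0, -142/63, -25/49)
Σ b_i: 149/432·1 + 14641/15336·1 + (-9/1136)·1 + (-7/24)·1 = 1 ✓
b·c: 14641/15336·9/11 + (-9/1136)·(-4/3) + (-7/24)·1 = 1/2 ✓
b·c²: 14641/15336·81/121 + (-9/1136)·16/9 + (-7/24)·1 = 1/3 ✓
b·Ac: (-9/1136)·(-142/63) + (-7/24)·(-25/49) = 1/6 ✓
b·c³: 14641/15336·729/1331 + (-9/1136)·(-64/27) + (-7/24)·1 = 1/4 ✓
b·(c∘Ac): (-9/1136)·568/189 + (-7/24)·(-25/49) = 1/8 ✓
b·Ac²: (-9/1136)·(-142/77) + (-7/24)·(-127/539) = 1/12 ✓
b·A²c: (-7/24)·(-1/7) = 1/24 ✓; 4 stages ⇒ order 4.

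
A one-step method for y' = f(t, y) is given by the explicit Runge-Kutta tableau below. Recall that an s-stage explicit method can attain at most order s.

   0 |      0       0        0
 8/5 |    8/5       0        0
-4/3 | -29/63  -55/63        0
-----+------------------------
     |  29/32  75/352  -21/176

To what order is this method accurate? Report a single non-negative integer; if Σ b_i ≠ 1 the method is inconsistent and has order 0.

b = (29/32, 75/352, -21/176)
c = (0, 8/5, -4/3)
Ac = (0, 0, -88/63)
Σ b_i: 29/32·1 + 75/352·1 + (-21/176)·1 = 1 ✓
b·c: 75/352·8/5 + (-21/176)·(-4/3) = 1/2 ✓
b·c²: 75/352·64/25 + (-21/176)·16/9 = 1/3 ✓
b·Ac: (-21/176)·(-88/63) = 1/6 ✓; 3 stages ⇒ order 3.

3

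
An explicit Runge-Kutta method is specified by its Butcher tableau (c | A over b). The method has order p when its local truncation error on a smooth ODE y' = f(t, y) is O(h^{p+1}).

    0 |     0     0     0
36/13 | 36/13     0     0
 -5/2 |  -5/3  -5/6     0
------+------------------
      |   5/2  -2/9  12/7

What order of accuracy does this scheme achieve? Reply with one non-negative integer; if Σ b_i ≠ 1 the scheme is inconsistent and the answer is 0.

b = (5/2, -2/9, 12/7)
c = (0, 36/13, -5/2)
Ac = (0, 0, -30/13)
Σ b_i: 5/2·1 + (-2/9)·1 + 12/7·1 = 503/126 ≠ 1 ⇒ order 0.

0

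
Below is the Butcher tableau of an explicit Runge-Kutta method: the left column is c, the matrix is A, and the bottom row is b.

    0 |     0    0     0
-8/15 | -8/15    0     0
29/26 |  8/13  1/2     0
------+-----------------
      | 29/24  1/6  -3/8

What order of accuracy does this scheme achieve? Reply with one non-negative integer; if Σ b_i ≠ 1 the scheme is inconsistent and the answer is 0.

1

b = (29/24, 1/6, -3/8)
c = (0, -8/15, 29/26)
Ac = (0, 0, -4/15)
Σ b_i: 29/24·1 + 1/6·1 + (-3/8)·1 = 1 ✓
b·c: 1/6·(-8/15) + (-3/8)·29/26 = -4747/9360 ≠ 1/2 ⇒ order 1.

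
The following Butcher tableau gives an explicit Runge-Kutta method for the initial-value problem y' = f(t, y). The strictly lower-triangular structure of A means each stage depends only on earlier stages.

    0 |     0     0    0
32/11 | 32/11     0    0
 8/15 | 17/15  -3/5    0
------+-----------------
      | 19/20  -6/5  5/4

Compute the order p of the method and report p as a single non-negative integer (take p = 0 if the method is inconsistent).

b = (19/20, -6/5, 5/4)
c = (0, 32/11, 8/15)
Ac = (0, 0, -96/55)
Σ b_i: 19/20·1 + (-6/5)·1 + 5/4·1 = 1 ✓
b·c: (-6/5)·32/11 + 5/4·8/15 = -466/165 ≠ 1/2 ⇒ order 1.

1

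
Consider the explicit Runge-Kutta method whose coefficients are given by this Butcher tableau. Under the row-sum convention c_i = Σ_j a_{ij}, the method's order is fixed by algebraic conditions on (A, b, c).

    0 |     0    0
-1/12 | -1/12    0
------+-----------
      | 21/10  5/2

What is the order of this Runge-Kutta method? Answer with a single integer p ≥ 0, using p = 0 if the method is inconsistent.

b = (21/10, 5/2)
c = (0, -1/12)
Σ b_i: 21/10·1 + 5/2·1 = 23/5 ≠ 1 ⇒ order 0.

0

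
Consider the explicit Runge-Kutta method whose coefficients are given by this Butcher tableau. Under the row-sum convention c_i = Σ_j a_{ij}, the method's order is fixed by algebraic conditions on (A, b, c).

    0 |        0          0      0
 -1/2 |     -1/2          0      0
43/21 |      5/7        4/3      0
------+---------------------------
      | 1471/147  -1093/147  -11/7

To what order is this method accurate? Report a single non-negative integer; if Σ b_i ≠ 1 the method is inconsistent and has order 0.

b = (1471/147, -1093/147, -11/7)
c = (0, -1/2, 43/21)
Ac = (0, 0, -2/3)
Σ b_i: 1471/147·1 + (-1093/147)·1 + (-11/7)·1 = 1 ✓
b·c: (-1093/147)·(-1/2) + (-11/7)·43/21 = 1/2 ✓
b·c²: (-1093/147)·1/4 + (-11/7)·1849/441 = -104309/12348 ≠ 1/3 ⇒ order 2.
b·Ac: (-11/7)·(-2/3) = 22/21 ≠ 1/6

2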